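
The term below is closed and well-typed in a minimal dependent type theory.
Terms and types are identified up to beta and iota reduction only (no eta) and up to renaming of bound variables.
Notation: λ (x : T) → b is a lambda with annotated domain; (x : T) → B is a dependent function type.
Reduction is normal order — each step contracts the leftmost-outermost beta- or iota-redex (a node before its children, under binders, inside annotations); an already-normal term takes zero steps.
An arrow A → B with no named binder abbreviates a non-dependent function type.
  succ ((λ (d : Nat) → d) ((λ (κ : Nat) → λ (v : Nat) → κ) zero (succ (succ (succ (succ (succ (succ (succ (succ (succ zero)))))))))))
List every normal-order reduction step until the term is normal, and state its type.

reduction (normal order):
  succ ((λ (d : Nat) → d) ((λ (κ : Nat) → λ (v : Nat) → κ) zero (succ (succ (succ (succ (succ (succ (succ (succ (succ zero)))))))))))
  ~> succ ((λ (d : Nat) → λ (κ : Nat) → d) zero (succ (succ (succ (succ (succ (succ (succ (succ (succ zero))))))))))
  ~> succ ((λ (d : Nat) → zero) (succ (succ (succ (succ (succ (succ (succ (succ (succ zero))))))))))
  ~> succ zero
type:
  Nat


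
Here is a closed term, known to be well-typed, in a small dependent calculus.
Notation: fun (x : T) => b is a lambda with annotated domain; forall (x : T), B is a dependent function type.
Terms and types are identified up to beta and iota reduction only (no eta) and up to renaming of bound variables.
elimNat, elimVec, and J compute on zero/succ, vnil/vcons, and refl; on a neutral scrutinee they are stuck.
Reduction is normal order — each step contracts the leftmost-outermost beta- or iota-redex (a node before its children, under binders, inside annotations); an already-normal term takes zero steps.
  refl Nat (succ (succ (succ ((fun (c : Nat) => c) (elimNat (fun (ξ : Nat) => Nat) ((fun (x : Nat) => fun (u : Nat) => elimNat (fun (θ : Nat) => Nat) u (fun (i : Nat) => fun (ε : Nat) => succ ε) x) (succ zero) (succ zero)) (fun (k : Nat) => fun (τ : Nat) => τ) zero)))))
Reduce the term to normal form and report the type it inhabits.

resulting normal form:
  refl Nat (succ (succ (succ (succ (succ zero)))))
inferred type:
  Eq Nat (succ (succ (succ (succ (succ zero))))) (succ (succ (succ (succ (succ zero)))))


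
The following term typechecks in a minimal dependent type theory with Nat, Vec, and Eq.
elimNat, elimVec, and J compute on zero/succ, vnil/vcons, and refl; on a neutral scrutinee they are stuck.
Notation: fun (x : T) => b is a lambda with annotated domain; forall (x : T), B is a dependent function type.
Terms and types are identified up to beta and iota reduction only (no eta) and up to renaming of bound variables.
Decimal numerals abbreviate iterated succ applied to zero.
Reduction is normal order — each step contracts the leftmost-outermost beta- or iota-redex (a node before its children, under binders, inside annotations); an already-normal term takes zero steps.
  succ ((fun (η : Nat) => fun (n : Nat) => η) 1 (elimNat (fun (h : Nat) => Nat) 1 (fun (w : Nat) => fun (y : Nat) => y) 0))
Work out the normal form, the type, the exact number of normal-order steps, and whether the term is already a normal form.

reduced normal form:
  2
type:
  Nat
normal-order step count: 2
term was already normal: no
first redex: a beta-redex


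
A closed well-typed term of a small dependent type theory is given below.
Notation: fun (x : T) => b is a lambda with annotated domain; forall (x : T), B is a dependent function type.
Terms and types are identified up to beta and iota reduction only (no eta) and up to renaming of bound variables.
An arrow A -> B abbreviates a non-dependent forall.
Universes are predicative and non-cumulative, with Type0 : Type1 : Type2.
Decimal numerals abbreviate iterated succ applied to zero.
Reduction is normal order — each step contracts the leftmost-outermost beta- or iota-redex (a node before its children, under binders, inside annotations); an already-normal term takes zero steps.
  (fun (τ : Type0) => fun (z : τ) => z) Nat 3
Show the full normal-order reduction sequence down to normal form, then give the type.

normal-order reduction:
  (fun (τ : Type0) => fun (z : τ) => z) Nat 3
  ~> (fun (τ : Nat) => τ) 3
  ~> 3
the term's type:
  Nat


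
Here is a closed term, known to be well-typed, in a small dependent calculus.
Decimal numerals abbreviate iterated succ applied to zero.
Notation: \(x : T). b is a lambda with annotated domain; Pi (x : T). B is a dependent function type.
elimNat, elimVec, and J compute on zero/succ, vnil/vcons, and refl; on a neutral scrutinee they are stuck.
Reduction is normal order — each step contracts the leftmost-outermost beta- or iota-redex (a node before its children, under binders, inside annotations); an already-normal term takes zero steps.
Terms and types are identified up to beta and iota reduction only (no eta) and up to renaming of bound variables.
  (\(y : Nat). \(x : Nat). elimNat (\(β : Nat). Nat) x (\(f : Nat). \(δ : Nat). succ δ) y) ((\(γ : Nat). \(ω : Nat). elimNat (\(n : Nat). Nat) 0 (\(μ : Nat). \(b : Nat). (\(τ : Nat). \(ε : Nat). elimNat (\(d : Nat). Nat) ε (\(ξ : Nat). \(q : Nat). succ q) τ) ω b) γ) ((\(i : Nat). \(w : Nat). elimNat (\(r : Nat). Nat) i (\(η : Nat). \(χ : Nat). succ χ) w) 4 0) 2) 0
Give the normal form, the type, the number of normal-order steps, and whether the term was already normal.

reduced normal form:
  8
the term's type:
  Nat
normal-order step count: 54
term was already normal: no
first contracted redex: a beta-redex


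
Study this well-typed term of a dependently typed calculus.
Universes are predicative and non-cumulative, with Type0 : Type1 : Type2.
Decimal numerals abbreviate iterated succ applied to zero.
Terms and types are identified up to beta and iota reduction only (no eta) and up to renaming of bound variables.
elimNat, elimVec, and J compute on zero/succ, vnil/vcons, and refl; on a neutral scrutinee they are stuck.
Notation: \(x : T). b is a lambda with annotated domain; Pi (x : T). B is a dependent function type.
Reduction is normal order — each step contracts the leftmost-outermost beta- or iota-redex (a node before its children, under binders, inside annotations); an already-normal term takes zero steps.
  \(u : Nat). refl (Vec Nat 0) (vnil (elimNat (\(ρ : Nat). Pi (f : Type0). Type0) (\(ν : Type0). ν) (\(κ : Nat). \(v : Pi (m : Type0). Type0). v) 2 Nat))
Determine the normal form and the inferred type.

normal form:
  \(u : Nat). refl (Vec Nat 0) (vnil Nat)
type:
  Pi (u : Nat). Eq (Vec Nat 0) (vnil Nat) (vnil Nat)
observation: reduction starts at an elimNat iota-redex, and 8 normal-order steps reach the normal form.


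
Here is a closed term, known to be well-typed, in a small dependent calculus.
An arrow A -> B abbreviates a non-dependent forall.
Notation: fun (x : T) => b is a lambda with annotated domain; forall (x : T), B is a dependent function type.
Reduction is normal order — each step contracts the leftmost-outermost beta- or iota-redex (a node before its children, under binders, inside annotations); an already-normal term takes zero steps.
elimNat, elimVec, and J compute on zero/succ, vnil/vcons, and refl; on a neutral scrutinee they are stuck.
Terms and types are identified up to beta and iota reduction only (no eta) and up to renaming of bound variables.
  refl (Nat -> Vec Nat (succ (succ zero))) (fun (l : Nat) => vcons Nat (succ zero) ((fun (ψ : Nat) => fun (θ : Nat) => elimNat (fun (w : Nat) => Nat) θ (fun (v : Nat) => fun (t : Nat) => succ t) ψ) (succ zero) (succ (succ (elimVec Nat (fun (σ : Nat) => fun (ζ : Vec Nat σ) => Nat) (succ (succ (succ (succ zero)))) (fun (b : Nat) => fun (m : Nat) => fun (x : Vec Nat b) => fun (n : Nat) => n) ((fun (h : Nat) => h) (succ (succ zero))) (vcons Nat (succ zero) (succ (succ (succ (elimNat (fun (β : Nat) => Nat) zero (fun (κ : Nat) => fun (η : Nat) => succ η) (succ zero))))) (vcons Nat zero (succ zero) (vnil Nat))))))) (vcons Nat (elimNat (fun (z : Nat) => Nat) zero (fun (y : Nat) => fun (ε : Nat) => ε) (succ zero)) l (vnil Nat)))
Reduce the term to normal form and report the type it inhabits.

normal form:
  refl (Nat -> Vec Nat (succ (succ zero))) (fun (l : Nat) => vcons Nat (succ zero) (succ (succ (succ (succ (succ (succ (succ zero))))))) (vcons Nat zero l (vnil Nat)))
inferred type:
  Eq (Nat -> Vec Nat (succ (succ zero))) (fun (l : Nat) => vcons Nat (succ zero) (succ (succ (succ (succ (succ (succ (succ zero))))))) (vcons Nat zero l (vnil Nat))) (fun (ψ : Nat) => vcons Nat (succ zero) (succ (succ (succ (succ (succ (succ (succ zero))))))) (vcons Nat zero ψ (vnil Nat)))
observation: reduction starts at a beta-redex, and 21 normal-order steps reach the normal form.


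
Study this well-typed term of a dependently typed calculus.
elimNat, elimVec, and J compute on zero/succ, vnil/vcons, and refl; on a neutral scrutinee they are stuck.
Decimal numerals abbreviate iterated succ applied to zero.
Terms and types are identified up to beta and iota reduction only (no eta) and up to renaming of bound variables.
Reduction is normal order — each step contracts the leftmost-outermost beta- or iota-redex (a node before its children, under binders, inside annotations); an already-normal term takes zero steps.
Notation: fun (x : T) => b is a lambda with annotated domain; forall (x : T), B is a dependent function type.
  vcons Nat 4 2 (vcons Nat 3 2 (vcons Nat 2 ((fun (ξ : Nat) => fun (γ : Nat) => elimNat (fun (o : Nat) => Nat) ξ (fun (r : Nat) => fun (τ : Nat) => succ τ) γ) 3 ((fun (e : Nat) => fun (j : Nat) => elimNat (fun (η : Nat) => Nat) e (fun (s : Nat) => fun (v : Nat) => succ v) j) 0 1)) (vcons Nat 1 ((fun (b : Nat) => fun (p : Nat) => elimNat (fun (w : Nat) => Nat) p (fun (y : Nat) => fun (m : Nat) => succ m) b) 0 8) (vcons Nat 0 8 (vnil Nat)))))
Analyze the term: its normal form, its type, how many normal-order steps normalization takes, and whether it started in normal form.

reduced normal form:
  vcons Nat 4 2 (vcons Nat 3 2 (vcons Nat 2 4 (vcons Nat 1 8 (vcons Nat 0 8 (vnil Nat)))))
inferred type:
  Vec Nat 5
steps to reach normal form (normal order): 15
term was already normal: no
first contracted redex: a beta-redex


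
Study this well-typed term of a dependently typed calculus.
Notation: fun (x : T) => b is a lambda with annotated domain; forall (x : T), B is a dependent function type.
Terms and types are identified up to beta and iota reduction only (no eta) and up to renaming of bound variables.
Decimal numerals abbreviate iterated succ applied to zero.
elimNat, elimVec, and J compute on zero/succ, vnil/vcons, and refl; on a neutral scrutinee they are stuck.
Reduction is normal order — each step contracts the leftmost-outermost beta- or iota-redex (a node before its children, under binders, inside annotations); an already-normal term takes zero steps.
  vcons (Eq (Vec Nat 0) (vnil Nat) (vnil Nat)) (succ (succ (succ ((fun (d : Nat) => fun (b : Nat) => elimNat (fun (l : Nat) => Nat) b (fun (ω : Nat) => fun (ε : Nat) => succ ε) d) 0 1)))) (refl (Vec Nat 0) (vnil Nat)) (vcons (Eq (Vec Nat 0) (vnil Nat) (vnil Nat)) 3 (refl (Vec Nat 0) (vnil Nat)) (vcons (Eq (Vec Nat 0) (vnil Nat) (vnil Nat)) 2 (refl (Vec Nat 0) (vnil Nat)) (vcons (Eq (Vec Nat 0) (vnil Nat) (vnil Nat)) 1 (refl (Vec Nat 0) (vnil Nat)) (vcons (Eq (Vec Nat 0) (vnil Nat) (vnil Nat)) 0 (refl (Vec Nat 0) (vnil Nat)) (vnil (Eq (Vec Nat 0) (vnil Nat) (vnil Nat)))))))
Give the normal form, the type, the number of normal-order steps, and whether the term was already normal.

normal form:
  vcons (Eq (Vec Nat 0) (vnil Nat) (vnil Nat)) 4 (refl (Vec Nat 0) (vnil Nat)) (vcons (Eq (Vec Nat 0) (vnil Nat) (vnil Nat)) 3 (refl (Vec Nat 0) (vnil Nat)) (vcons (Eq (Vec Nat 0) (vnil Nat) (vnil Nat)) 2 (refl (Vec Nat 0) (vnil Nat)) (vcons (Eq (Vec Nat 0) (vnil Nat) (vnil Nat)) 1 (refl (Vec Nat 0) (vnil Nat)) (vcons (Eq (Vec Nat 0) (vnil Nat) (vnil Nat)) 0 (refl (Vec Nat 0) (vnil Nat)) (vnil (Eq (Vec Nat 0) (vnil Nat) (vnil Nat)))))))
type:
  Vec (Eq (Vec Nat 0) (vnil Nat) (vnil Nat)) 5
steps to reach normal form (normal order): 3
already normal: no
first redex: a beta-redex


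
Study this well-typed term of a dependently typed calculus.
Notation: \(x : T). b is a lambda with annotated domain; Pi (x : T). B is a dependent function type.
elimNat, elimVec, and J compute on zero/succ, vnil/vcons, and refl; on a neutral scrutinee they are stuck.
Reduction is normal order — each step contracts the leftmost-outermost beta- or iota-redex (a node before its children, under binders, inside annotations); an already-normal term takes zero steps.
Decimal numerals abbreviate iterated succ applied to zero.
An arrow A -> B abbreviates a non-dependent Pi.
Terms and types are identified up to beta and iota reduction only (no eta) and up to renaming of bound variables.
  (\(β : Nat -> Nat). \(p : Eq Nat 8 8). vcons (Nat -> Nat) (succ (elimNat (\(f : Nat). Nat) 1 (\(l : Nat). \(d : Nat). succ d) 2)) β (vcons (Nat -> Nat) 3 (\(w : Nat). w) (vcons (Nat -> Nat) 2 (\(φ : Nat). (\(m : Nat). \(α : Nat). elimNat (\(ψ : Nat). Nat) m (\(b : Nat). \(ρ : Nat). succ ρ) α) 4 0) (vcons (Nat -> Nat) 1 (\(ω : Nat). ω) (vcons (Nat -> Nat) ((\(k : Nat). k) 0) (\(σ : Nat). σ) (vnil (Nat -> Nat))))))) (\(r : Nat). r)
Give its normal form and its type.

normal form:
  \(β : Eq Nat 8 8). vcons (Nat -> Nat) 4 (\(p : Nat). p) (vcons (Nat -> Nat) 3 (\(f : Nat). f) (vcons (Nat -> Nat) 2 (\(l : Nat). 4) (vcons (Nat -> Nat) 1 (\(d : Nat). d) (vcons (Nat -> Nat) 0 (\(w : Nat). w) (vnil (Nat -> Nat))))))
inferred type:
  Eq Nat 8 8 -> Vec (Nat -> Nat) 5


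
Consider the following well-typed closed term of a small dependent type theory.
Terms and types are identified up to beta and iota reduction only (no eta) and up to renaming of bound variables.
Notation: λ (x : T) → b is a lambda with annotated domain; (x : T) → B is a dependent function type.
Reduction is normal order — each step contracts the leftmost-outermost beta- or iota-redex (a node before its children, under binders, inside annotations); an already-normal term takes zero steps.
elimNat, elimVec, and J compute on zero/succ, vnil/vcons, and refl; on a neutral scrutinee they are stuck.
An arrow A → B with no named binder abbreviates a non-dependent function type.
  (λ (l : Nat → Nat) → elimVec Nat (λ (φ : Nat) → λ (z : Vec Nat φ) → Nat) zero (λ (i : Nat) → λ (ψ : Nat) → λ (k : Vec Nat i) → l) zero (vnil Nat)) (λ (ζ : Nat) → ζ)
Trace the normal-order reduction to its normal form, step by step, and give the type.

reduction (normal order):
  (λ (l : Nat → Nat) → elimVec Nat (λ (φ : Nat) → λ (z : Vec Nat φ) → Nat) zero (λ (i : Nat) → λ (ψ : Nat) → λ (k : Vec Nat i) → l) zero (vnil Nat)) (λ (ζ : Nat) → ζ)
  ~> elimVec Nat (λ (l : Nat) → λ (φ : Vec Nat l) → Nat) zero (λ (z : Nat) → λ (i : Nat) → λ (ψ : Vec Nat z) → λ (k : Nat) → k) zero (vnil Nat)
  ~> zero
the term's type:
  Nat


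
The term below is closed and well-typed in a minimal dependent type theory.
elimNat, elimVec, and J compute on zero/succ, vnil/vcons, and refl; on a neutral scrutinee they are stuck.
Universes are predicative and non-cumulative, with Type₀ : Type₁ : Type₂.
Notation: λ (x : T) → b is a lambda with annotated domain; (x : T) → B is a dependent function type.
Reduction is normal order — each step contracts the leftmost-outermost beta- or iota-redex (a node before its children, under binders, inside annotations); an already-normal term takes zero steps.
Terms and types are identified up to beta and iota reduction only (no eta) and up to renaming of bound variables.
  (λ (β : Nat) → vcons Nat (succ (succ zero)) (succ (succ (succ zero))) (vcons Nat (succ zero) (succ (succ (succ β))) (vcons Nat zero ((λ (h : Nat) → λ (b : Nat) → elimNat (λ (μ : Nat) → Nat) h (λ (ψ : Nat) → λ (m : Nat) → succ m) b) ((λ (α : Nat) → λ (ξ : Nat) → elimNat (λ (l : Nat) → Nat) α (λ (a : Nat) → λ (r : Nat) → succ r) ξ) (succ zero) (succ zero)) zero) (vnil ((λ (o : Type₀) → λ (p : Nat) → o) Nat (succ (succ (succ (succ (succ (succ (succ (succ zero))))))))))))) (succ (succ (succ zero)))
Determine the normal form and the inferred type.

reduced normal form:
  vcons Nat (succ (succ zero)) (succ (succ (succ zero))) (vcons Nat (succ zero) (succ (succ (succ (succ (succ (succ zero)))))) (vcons Nat zero (succ (succ zero)) (vnil Nat)))
inferred type:
  Vec Nat (succ (succ (succ zero)))
observation: contracting a beta-redex first, the term normalizes in 12 steps.


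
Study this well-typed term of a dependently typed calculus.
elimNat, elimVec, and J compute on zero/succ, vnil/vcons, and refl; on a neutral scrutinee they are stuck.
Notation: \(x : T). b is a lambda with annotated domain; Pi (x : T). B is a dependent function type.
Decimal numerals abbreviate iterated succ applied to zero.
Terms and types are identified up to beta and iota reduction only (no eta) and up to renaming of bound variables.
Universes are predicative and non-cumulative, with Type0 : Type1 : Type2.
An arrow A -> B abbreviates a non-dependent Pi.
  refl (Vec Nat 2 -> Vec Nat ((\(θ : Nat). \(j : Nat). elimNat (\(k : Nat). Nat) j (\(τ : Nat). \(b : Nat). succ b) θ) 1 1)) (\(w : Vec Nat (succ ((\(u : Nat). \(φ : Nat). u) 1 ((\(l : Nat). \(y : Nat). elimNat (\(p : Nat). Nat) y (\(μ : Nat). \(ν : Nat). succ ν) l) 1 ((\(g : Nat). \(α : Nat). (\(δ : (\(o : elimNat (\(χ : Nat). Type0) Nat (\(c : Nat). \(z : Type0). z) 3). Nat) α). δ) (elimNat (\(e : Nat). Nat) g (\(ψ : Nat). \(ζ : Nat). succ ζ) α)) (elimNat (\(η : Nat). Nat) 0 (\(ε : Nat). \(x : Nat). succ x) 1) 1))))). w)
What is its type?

inferred type:
  Eq (Vec Nat 2 -> Vec Nat 2) (\(θ : Vec Nat 2). θ) (\(j : Vec Nat 2). j)


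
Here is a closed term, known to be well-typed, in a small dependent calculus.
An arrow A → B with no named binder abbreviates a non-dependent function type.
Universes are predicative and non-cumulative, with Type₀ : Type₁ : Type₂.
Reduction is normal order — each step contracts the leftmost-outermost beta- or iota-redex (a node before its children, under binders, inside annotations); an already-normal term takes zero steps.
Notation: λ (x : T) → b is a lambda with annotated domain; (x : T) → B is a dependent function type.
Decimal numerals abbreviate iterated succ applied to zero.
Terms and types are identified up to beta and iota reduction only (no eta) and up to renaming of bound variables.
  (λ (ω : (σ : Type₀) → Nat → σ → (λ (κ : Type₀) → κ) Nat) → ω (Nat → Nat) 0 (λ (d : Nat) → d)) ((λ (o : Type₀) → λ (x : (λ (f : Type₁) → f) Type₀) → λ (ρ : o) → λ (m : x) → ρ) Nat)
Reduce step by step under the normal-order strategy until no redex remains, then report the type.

normal-order reduction sequence:
  (λ (ω : (σ : Type₀) → Nat → σ → (λ (κ : Type₀) → κ) Nat) → ω (Nat → Nat) 0 (λ (d : Nat) → d)) ((λ (o : Type₀) → λ (x : (λ (f : Type₁) → f) Type₀) → λ (ρ : o) → λ (m : x) → ρ) Nat)
  ~> (λ (ω : Type₀) → λ (σ : (λ (κ : Type₁) → κ) Type₀) → λ (d : ω) → λ (o : σ) → d) Nat (Nat → Nat) 0 (λ (x : Nat) → x)
  ~> (λ (ω : (λ (σ : Type₁) → σ) Type₀) → λ (κ : Nat) → λ (d : ω) → κ) (Nat → Nat) 0 (λ (o : Nat) → o)
  ~> (λ (ω : Nat) → λ (σ : Nat → Nat) → ω) 0 (λ (κ : Nat) → κ)
  ~> (λ (ω : Nat → Nat) → 0) (λ (σ : Nat) → σ)
  ~> 0
inferred type:
  Nat


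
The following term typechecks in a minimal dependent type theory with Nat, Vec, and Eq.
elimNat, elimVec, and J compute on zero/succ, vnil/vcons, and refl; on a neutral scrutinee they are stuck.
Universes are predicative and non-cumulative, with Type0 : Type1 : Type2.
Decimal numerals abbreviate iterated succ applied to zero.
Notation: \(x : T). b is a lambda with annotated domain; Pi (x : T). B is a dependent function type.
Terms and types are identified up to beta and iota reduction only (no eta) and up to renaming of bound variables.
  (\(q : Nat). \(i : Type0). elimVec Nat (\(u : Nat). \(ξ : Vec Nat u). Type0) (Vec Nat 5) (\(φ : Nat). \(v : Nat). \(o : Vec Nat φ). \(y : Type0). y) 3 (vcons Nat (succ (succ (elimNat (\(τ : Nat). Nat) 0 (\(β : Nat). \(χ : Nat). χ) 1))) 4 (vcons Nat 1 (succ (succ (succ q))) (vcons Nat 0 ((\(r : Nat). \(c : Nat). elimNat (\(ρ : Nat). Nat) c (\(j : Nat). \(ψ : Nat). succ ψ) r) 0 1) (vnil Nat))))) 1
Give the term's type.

type:
  Pi (q : Type0). Type0


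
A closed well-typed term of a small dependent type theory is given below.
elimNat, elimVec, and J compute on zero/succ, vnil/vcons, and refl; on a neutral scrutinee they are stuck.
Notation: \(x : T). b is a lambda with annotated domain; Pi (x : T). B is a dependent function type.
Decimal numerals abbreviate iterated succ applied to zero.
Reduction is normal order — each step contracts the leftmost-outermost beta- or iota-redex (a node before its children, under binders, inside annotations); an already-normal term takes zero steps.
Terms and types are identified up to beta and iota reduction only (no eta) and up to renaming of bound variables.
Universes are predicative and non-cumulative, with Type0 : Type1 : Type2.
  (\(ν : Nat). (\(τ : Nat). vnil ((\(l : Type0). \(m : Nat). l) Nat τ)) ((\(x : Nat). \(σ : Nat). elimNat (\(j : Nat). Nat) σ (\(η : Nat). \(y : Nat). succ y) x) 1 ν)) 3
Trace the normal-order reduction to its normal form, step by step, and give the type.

normal-order reduction sequence:
  (\(ν : Nat). (\(τ : Nat). vnil ((\(l : Type0). \(m : Nat). l) Nat τ)) ((\(x : Nat). \(σ : Nat). elimNat (\(j : Nat). Nat) σ (\(η : Nat). \(y : Nat). succ y) x) 1 ν)) 3
  ~> (\(ν : Nat). vnil ((\(τ : Type0). \(l : Nat). τ) Nat ν)) ((\(m : Nat). \(x : Nat). elimNat (\(σ : Nat). Nat) x (\(j : Nat). \(η : Nat). succ η) m) 1 3)
  ~> vnil ((\(ν : Type0). \(τ : Nat). ν) Nat ((\(l : Nat). \(m : Nat). elimNat (\(x : Nat). Nat) m (\(σ : Nat). \(j : Nat). succ j) l) 1 3))
  ~> vnil ((\(ν : Nat). Nat) ((\(τ : Nat). \(l : Nat). elimNat (\(m : Nat). Nat) l (\(x : Nat). \(σ : Nat). succ σ) τ) 1 3))
  ~> vnil Nat
the term's type:
  Vec Nat 0


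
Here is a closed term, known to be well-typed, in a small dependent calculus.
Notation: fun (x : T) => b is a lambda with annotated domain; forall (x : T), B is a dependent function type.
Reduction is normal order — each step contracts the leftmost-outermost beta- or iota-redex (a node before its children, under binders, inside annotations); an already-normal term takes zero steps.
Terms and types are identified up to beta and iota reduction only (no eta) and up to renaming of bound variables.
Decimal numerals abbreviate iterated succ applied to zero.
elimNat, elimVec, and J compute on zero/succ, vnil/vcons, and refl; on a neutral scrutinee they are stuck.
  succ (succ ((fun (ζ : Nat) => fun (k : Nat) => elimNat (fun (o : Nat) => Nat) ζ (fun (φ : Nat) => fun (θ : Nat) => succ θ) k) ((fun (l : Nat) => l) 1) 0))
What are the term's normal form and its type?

normal form:
  3
inferred type:
  Nat
observation: 4 normal-order steps normalize the term, beginning with a beta-redex.


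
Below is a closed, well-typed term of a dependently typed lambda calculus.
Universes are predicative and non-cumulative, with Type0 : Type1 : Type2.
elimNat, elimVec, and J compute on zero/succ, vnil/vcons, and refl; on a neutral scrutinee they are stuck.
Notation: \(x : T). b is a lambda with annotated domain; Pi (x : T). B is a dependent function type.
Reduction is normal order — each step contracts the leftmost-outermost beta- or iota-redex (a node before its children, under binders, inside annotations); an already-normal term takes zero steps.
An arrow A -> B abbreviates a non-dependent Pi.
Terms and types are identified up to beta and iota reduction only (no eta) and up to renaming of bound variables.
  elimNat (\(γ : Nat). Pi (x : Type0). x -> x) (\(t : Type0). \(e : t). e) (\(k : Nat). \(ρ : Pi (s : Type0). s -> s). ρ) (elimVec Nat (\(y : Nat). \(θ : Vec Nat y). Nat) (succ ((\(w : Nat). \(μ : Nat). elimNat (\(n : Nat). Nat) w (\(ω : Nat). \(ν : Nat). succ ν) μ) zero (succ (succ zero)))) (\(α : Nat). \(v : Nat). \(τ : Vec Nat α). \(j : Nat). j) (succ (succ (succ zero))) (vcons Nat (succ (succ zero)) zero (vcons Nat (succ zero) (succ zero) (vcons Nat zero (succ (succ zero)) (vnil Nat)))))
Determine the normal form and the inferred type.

reduced normal form:
  \(γ : Type0). \(x : γ). x
inferred type:
  Pi (γ : Type0). γ -> γ


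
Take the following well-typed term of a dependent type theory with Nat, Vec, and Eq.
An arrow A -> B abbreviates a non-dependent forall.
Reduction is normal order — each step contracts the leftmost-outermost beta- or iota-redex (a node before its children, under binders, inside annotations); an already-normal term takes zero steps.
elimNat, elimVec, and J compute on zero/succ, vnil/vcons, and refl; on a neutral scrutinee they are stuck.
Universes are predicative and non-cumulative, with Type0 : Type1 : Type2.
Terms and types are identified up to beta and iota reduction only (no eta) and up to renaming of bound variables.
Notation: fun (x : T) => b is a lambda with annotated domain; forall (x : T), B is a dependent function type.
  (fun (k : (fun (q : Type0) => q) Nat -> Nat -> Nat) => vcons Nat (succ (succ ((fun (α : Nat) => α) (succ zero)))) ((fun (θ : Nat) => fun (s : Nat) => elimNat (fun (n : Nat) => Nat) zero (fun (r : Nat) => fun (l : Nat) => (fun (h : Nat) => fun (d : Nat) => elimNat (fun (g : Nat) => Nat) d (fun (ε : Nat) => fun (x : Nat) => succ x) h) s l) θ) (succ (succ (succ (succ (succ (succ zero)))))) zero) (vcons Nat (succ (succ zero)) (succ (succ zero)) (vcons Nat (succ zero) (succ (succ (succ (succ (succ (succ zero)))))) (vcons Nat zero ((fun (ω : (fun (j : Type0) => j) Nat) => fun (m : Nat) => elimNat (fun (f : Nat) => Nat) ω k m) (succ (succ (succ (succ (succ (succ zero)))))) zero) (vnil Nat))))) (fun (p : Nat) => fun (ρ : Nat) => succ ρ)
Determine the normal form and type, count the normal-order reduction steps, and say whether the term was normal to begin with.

reduced normal form:
  vcons Nat (succ (succ (succ zero))) zero (vcons Nat (succ (succ zero)) (succ (succ zero)) (vcons Nat (succ zero) (succ (succ (succ (succ (succ (succ zero)))))) (vcons Nat zero (succ (succ (succ (succ (succ (succ zero)))))) (vnil Nat))))
the term's type:
  Vec Nat (succ (succ (succ (succ zero))))
normal-order step count: 44
already normal: no
first contracted redex: a beta-redex


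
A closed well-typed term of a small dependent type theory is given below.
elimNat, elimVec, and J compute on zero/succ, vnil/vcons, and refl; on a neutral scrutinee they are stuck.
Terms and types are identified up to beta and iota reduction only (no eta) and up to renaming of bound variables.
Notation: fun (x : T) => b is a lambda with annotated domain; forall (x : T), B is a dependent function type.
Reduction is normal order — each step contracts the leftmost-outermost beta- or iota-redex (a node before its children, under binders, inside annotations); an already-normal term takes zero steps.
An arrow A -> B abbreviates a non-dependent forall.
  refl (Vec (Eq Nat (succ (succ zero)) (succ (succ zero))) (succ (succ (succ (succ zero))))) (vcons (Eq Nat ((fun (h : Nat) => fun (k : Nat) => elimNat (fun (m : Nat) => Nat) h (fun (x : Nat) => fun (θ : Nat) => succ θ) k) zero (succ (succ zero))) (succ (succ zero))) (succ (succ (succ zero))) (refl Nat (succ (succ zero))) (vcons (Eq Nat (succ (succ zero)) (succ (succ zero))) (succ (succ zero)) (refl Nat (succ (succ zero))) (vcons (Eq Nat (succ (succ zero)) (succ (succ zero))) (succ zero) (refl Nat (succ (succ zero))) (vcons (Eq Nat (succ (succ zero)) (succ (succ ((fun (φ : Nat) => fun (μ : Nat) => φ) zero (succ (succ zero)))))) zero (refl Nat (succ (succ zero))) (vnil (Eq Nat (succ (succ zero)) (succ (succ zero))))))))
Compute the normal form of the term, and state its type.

reduced normal form:
  refl (Vec (Eq Nat (succ (succ zero)) (succ (succ zero))) (succ (succ (succ (succ zero))))) (vcons (Eq Nat (succ (succ zero)) (succ (succ zero))) (succ (succ (succ zero))) (refl Nat (succ (succ zero))) (vcons (Eq Nat (succ (succ zero)) (succ (succ zero))) (succ (succ zero)) (refl Nat (succ (succ zero))) (vcons (Eq Nat (succ (succ zero)) (succ (succ zero))) (succ zero) (refl Nat (succ (succ zero))) (vcons (Eq Nat (succ (succ zero)) (succ (succ zero))) zero (refl Nat (succ (succ zero))) (vnil (Eq Nat (succ (succ zero)) (succ (succ zero))))))))
the term's type:
  Eq (Vec (Eq Nat (succ (succ zero)) (succ (succ zero))) (succ (succ (succ (succ zero))))) (vcons (Eq Nat (succ (succ zero)) (succ (succ zero))) (succ (succ (succ zero))) (refl Nat (succ (succ zero))) (vcons (Eq Nat (succ (succ zero)) (succ (succ zero))) (succ (succ zero)) (refl Nat (succ (succ zero))) (vcons (Eq Nat (succ (succ zero)) (succ (succ zero))) (succ zero) (refl Nat (succ (succ zero))) (vcons (Eq Nat (succ (succ zero)) (succ (succ zero))) zero (refl Nat (succ (succ zero))) (vnil (Eq Nat (succ (succ zero)) (succ (succ zero)))))))) (vcons (Eq Nat (succ (succ zero)) (succ (succ zero))) (succ (succ (succ zero))) (refl Nat (succ (succ zero))) (vcons (Eq Nat (succ (succ zero)) (succ (succ zero))) (succ (succ zero)) (refl Nat (succ (succ zero))) (vcons (Eq Nat (succ (succ zero)) (succ (succ zero))) (succ zero) (refl Nat (succ (succ zero))) (vcons (Eq Nat (succ (succ zero)) (succ (succ zero))) zero (refl Nat (succ (succ zero))) (vnil (Eq Nat (succ (succ zero)) (succ (succ zero))))))))
observation: the first redex contracted is a beta-redex; the normal form is reached in 11 normal-order steps.


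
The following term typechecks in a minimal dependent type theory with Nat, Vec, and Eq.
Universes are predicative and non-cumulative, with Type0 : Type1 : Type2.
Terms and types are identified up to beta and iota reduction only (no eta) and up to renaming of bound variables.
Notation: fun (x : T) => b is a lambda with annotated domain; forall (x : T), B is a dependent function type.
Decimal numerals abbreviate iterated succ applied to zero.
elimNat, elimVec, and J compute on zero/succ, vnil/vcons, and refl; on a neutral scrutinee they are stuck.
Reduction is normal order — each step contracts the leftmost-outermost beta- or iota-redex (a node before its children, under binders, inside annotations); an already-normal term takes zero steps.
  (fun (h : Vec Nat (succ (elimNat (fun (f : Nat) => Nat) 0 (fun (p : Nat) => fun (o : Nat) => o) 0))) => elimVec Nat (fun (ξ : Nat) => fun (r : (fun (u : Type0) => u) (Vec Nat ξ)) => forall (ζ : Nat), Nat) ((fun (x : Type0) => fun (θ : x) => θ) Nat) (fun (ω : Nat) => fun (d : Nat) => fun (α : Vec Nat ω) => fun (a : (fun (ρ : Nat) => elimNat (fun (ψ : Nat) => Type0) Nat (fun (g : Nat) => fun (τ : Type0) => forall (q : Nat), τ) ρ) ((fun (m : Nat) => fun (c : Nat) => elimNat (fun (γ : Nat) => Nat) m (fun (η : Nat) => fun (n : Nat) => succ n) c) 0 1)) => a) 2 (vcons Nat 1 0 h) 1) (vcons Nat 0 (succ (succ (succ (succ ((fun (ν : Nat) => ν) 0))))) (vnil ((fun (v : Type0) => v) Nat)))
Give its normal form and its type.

resulting normal form:
  1
the term's type:
  Nat


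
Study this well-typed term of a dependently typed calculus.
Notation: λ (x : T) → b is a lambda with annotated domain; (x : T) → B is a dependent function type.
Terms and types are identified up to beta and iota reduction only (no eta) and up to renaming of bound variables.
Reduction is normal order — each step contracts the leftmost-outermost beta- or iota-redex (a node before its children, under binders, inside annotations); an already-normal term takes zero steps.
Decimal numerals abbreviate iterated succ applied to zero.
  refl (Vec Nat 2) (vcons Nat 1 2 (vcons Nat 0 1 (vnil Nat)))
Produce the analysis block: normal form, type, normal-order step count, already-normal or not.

resulting normal form:
  refl (Vec Nat 2) (vcons Nat 1 2 (vcons Nat 0 1 (vnil Nat)))
type:
  Eq (Vec Nat 2) (vcons Nat 1 2 (vcons Nat 0 1 (vnil Nat))) (vcons Nat 1 2 (vcons Nat 0 1 (vnil Nat)))
reduction steps (normal order): 0
term was already normal: yes


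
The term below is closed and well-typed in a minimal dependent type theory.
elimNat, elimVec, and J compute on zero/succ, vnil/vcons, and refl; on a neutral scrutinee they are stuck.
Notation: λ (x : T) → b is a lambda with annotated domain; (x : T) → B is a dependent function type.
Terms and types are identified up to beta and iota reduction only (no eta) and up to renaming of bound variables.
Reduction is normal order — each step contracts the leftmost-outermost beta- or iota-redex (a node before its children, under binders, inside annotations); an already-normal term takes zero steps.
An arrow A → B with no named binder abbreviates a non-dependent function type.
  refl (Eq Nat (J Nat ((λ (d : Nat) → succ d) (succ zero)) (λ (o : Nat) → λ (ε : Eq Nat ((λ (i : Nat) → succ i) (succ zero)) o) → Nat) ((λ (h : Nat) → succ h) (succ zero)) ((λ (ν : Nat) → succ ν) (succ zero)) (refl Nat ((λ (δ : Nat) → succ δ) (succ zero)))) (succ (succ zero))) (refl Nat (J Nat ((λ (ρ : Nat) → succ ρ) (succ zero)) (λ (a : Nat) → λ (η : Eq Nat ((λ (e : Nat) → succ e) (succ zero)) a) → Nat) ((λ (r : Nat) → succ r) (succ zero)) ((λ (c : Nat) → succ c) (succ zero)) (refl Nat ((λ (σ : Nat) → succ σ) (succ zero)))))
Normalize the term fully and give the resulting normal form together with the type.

resulting normal form:
  refl (Eq Nat (succ (succ zero)) (succ (succ zero))) (refl Nat (succ (succ zero)))
type:
  Eq (Eq Nat (succ (succ zero)) (succ (succ zero))) (refl Nat (succ (succ zero))) (refl Nat (succ (succ zero)))


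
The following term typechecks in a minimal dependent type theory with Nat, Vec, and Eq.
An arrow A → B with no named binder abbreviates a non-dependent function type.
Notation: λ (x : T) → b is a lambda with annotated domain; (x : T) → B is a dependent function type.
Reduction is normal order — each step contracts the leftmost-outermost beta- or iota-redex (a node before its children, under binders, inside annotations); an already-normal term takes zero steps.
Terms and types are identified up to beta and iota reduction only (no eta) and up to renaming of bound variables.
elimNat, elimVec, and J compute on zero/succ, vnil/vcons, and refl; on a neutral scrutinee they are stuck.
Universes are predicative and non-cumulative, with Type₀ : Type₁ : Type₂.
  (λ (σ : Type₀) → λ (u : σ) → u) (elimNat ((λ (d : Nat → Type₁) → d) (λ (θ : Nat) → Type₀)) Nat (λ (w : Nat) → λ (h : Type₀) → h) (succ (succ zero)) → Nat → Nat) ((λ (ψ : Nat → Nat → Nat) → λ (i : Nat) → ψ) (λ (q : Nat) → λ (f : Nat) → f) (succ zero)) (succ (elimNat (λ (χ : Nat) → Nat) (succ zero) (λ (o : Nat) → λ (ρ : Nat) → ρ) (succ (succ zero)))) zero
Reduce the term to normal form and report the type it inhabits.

resulting normal form:
  zero
the term's type:
  Nat


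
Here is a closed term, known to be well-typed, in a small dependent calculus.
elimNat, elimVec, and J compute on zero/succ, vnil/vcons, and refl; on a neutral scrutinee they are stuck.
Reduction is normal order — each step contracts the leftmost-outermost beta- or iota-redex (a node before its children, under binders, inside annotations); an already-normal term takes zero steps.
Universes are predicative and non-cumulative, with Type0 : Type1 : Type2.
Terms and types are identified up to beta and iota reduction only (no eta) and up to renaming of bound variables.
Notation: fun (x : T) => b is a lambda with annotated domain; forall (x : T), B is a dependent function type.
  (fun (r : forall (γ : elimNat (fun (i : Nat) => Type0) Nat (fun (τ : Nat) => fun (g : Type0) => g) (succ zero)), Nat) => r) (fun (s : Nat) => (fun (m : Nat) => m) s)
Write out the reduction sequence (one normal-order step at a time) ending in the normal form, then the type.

normal-order reduction sequence:
  (fun (r : forall (γ : elimNat (fun (i : Nat) => Type0) Nat (fun (τ : Nat) => fun (g : Type0) => g) (succ zero)), Nat) => r) (fun (s : Nat) => (fun (m : Nat) => m) s)
  ~> fun (r : Nat) => (fun (γ : Nat) => γ) r
  ~> fun (r : Nat) => r
inferred type:
  forall (r : Nat), Nat


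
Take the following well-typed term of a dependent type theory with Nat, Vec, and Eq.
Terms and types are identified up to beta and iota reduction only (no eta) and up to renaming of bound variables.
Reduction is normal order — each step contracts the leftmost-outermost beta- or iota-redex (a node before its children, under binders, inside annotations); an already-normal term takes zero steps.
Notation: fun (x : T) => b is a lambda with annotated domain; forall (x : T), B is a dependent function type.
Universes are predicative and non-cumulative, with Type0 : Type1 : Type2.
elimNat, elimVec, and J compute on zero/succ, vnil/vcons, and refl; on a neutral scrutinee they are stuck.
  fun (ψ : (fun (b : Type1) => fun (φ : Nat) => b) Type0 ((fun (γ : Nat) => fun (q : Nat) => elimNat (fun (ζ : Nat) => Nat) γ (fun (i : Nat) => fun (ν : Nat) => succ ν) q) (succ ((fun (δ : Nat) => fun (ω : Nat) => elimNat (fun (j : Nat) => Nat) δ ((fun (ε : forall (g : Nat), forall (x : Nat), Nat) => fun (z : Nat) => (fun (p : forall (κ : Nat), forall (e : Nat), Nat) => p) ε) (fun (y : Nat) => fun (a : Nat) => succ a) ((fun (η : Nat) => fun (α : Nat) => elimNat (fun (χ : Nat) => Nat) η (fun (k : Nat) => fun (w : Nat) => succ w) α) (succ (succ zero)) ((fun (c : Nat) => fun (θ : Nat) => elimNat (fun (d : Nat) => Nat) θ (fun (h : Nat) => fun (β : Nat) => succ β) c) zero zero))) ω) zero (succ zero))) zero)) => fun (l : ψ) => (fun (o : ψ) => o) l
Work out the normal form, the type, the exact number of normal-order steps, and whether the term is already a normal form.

normal form:
  fun (ψ : Type0) => fun (b : ψ) => b
type:
  forall (ψ : Type0), forall (b : ψ), ψ
normal-order step count: 3
term was already normal: no
first contracted redex: a beta-redex


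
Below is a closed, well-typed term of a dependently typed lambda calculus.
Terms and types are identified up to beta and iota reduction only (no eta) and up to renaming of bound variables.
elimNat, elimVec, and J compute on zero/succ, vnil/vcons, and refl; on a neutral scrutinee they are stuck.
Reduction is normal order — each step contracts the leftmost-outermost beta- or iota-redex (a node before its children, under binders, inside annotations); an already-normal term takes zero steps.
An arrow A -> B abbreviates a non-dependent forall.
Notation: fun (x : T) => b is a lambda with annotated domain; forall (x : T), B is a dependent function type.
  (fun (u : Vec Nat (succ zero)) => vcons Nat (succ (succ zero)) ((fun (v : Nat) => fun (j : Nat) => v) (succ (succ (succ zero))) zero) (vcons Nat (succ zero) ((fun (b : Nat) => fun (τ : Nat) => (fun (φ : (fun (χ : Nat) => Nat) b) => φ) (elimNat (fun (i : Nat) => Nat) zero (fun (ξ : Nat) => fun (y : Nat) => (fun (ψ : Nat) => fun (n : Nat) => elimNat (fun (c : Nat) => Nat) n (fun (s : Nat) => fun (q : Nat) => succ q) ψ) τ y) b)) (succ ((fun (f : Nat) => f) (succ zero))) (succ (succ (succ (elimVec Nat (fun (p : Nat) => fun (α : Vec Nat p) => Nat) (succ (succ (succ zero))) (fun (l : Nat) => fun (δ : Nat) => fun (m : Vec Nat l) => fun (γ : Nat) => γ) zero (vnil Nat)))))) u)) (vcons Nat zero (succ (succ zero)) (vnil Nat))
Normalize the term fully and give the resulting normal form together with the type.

normal form:
  vcons Nat (succ (succ zero)) (succ (succ (succ zero))) (vcons Nat (succ zero) (succ (succ (succ (succ (succ (succ (succ (succ (succ (succ (succ (succ zero)))))))))))) (vcons Nat zero (succ (succ zero)) (vnil Nat)))
the term's type:
  Vec Nat (succ (succ (succ zero)))
observation: 58 normal-order steps separate the term from its normal form.


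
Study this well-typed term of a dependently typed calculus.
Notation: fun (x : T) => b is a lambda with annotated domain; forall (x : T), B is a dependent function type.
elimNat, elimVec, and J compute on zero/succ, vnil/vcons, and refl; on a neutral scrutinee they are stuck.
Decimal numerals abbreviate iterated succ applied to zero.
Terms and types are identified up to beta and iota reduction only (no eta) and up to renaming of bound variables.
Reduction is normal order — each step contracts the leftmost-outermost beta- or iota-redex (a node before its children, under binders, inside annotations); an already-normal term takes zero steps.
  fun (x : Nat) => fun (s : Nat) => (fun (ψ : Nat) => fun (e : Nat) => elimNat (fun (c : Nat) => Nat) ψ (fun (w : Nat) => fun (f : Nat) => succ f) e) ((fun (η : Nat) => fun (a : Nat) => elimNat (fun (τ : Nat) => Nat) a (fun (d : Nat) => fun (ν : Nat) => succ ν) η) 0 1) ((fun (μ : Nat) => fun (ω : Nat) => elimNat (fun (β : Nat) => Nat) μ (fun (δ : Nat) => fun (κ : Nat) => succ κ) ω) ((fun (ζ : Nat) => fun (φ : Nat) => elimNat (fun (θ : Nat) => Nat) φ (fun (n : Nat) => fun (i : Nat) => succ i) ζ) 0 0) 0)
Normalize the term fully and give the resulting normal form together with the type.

normal form:
  fun (x : Nat) => fun (s : Nat) => 1
type:
  forall (x : Nat), forall (s : Nat), Nat
observation: 12 normal-order steps separate the term from its normal form.
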